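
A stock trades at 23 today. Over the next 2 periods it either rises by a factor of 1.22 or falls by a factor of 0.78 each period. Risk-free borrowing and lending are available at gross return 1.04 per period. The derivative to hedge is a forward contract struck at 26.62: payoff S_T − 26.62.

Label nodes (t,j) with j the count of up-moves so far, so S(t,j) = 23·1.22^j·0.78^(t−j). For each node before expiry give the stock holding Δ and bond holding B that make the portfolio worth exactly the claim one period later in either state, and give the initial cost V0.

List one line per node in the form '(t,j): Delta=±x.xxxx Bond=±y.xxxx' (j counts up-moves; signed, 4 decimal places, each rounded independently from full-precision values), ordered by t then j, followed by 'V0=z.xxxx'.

Since d<R<u, set p* = (R−d)/(u−d) = 0.5909; price each node as the discounted p*-expectation of its children.
At expiry t=2: V(2,0)=-12.6268, V(2,1)=-4.7332, V(2,2)=7.6132
  t=1,j=0: stock 17.9400 → up 21.8868 (V=-4.7332), down 13.9932 (V=-12.6268). Price -7.6562; hedge Δ=1.0000, bond B=-25.5962.
  t=1,j=1: stock 28.0600 → up 34.2332 (V=7.6132), down 21.8868 (V=-4.7332). Price 2.4638; hedge Δ=1.0000, bond B=-25.5962.
  t=0,j=0: stock 23.0000 → up 28.0600 (V=2.4638), down 17.9400 (V=-7.6562). Price -1.6117; hedge Δ=1.0000, bond B=-24.6117.
The time-0 hedge costs -1.6117, which is the no-arbitrage price.

(0,0): Delta=1.0000 Bond=-24.6117
(1,0): Delta=1.0000 Bond=-25.5962
(1,1): Delta=1.0000 Bond=-25.5962
V0=-1.6117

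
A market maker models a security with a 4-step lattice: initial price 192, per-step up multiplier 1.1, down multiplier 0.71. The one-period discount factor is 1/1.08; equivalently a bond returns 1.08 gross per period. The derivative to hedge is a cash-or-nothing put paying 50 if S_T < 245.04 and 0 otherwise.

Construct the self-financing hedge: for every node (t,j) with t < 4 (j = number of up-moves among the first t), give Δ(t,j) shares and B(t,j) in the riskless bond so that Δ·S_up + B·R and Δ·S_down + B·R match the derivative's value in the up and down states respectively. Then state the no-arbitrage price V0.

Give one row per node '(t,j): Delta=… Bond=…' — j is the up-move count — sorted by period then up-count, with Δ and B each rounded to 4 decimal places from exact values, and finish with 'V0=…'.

No-arbitrage ⇒ martingale measure with p* = (R−d)/(u−d) = 0.9487.
Payoff layer (t=4): V(4,0)=50.0000, V(4,1)=50.0000, V(4,2)=50.0000, V(4,3)=50.0000, V(4,4)=0.0000
  t=3,j=0: stock 68.7189 → up 75.5908 (V=50.0000), down 48.7904 (V=50.0000). Price 46.2963; hedge Δ=0.0000, bond B=46.2963.
  t=3,j=1: stock 106.4659 → up 117.1125 (V=50.0000), down 75.5908 (V=50.0000). Price 46.2963; hedge Δ=0.0000, bond B=46.2963.
  t=3,j=2: stock 164.9472 → up 181.4419 (V=50.0000), down 117.1125 (V=50.0000). Price 46.2963; hedge Δ=0.0000, bond B=46.2963.
  t=3,j=3: stock 255.5520 → up 281.1072 (V=0.0000), down 181.4419 (V=50.0000). Price 2.3742; hedge Δ=-0.5017, bond B=130.5793.
  t=2,j=0: stock 96.7872 → up 106.4659 (V=46.2963), down 68.7189 (V=46.2963). Price 42.8669; hedge Δ=0.0000, bond B=42.8669.
  t=2,j=1: stock 149.9520 → up 164.9472 (V=46.2963), down 106.4659 (V=46.2963). Price 42.8669; hedge Δ=0.0000, bond B=42.8669.
  t=2,j=2: stock 232.3200 → up 255.5520 (V=2.3742), down 164.9472 (V=46.2963). Price 4.2839; hedge Δ=-0.4848, bond B=116.9047.
  t=1,j=0: stock 136.3200 → up 149.9520 (V=42.8669), down 96.7872 (V=42.8669). Price 39.6916; hedge Δ=0.0000, bond B=39.6916.
  t=1,j=1: stock 211.2000 → up 232.3200 (V=4.2839), down 149.9520 (V=42.8669). Price 5.7986; hedge Δ=-0.4684, bond B=104.7295.
  t=0,j=0: stock 192.0000 → up 211.2000 (V=5.7986), down 136.3200 (V=39.6916). Price 6.9784; hedge Δ=-0.4526, bond B=93.8836.
Self-financing check: at every node Δ·S+B equals the discounted successor values.

(0,0): Delta=-0.4526 Bond=93.8836
(1,0): Delta=0.0000 Bond=39.6916
(1,1): Delta=-0.4684 Bond=104.7295
(2,0): Delta=0.0000 Bond=42.8669
(2,1): Delta=0.0000 Bond=42.8669
(2,2): Delta=-0.4848 Bond=116.9047
(3,0): Delta=0.0000 Bond=46.2963
(3,1): Delta=0.0000 Bond=46.2963
(3,2): Delta=0.0000 Bond=46.2963
(3,3): Delta=-0.5017 Bond=130.5793
V0=6.9784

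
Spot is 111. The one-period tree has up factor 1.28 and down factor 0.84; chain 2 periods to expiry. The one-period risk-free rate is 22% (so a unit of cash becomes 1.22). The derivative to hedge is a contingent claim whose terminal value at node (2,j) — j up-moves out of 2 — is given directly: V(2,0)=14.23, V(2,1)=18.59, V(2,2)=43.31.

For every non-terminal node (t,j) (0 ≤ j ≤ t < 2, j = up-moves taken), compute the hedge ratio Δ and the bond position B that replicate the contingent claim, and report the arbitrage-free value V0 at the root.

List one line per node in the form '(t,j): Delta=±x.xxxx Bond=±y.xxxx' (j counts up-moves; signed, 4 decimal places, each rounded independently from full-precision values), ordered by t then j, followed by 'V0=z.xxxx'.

(0,0): Delta=0.3683 Bond=-16.0555
(1,0): Delta=0.1063 Bond=4.8413
(1,1): Delta=0.3954 Bond=-23.4449
V0=24.8232

Under the risk-neutral measure, an up-move has probability p* = (R−d)/(u−d) = 0.8636 and values discount at R = 1.22.
Terminal payoffs: V(2,0)=14.2300, V(2,1)=18.5900, V(2,2)=43.3100
(1,0): S=93.2400. Δ = (V_up−V_dn)/(S_up−S_dn) = (18.5900−14.2300)/(119.3472−78.3216) = 0.1063. V = [p*·18.5900 + (1−p*)·14.2300]/1.22 = 14.7504. B = V − Δ·S = 4.8413.
(1,1): S=142.0800. Δ = (V_up−V_dn)/(S_up−S_dn) = (43.3100−18.5900)/(181.8624−119.3472) = 0.3954. V = [p*·43.3100 + (1−p*)·18.5900]/1.22 = 32.7370. B = V − Δ·S = -23.4449.
(0,0): S=111.0000. Δ = (V_up−V_dn)/(S_up−S_dn) = (32.7370−14.7504)/(142.0800−93.2400) = 0.3683. V = [p*·32.7370 + (1−p*)·14.7504]/1.22 = 24.8232. B = V − Δ·S = -16.0555.
Each (Δ,B) replicates both successor values, so the strategy is self-financing and V0 is arbitrage-free.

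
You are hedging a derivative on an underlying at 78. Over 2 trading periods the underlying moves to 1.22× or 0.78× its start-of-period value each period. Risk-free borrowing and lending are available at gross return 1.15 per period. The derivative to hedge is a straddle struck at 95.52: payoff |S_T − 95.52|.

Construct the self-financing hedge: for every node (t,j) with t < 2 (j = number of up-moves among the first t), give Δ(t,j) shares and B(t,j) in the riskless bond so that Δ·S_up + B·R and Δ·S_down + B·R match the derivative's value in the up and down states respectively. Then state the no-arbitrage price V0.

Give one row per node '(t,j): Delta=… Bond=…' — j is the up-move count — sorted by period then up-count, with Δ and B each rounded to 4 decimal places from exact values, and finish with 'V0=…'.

(0,0): Delta=-0.1232 Bond=25.8427
(1,0): Delta=-1.0000 Bond=83.0609
(1,1): Delta=-0.0172 Bond=19.6274
V0=16.2296

Risk-neutral probability p* = (R−d)/(u−d) = (1.15−0.78)/(1.22−0.78) = 0.8409.
Terminal payoffs: V(2,0)=48.0648, V(2,1)=21.2952, V(2,2)=20.5752
(1,0): S=60.8400. Δ = (V_up−V_dn)/(S_up−S_dn) = (21.2952−48.0648)/(74.2248−47.4552) = -1.0000. V = [p*·21.2952 + (1−p*)·48.0648]/1.15 = 22.2209. B = V − Δ·S = 83.0609.
(1,1): S=95.1600. Δ = (V_up−V_dn)/(S_up−S_dn) = (20.5752−21.2952)/(116.0952−74.2248) = -0.0172. V = [p*·20.5752 + (1−p*)·21.2952]/1.15 = 17.9911. B = V − Δ·S = 19.6274.
(0,0): S=78.0000. Δ = (V_up−V_dn)/(S_up−S_dn) = (17.9911−22.2209)/(95.1600−60.8400) = -0.1232. V = [p*·17.9911 + (1−p*)·22.2209]/1.15 = 16.2296. B = V − Δ·S = 25.8427.
Each (Δ,B) replicates both successor values, so the strategy is self-financing and V0 is arbitrage-free.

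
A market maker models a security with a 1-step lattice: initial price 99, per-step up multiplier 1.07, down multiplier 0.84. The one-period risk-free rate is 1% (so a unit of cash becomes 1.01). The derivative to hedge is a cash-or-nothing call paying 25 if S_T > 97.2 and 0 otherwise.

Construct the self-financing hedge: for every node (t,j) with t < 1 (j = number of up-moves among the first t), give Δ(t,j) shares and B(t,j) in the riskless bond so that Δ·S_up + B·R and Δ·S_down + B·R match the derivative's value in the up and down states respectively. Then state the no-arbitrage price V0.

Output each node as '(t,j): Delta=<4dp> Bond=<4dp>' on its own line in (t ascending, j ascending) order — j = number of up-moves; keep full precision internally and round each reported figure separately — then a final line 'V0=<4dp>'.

Since d<R<u, set p* = (R−d)/(u−d) = 0.7391; price each node as the discounted p*-expectation of its children.
At expiry t=1: V(1,0)=0.0000, V(1,1)=25.0000
(0,0): S=99.0000. Δ = (V_up−V_dn)/(S_up−S_dn) = (25.0000−0.0000)/(105.9300−83.1600) = 1.0979. V = [p*·25.0000 + (1−p*)·0.0000]/1.01 = 18.2953. B = V − Δ·S = -90.4003.
The time-0 hedge costs 18.2953, which is the no-arbitrage price.

(0,0): Delta=1.0979 Bond=-90.4003
V0=18.2953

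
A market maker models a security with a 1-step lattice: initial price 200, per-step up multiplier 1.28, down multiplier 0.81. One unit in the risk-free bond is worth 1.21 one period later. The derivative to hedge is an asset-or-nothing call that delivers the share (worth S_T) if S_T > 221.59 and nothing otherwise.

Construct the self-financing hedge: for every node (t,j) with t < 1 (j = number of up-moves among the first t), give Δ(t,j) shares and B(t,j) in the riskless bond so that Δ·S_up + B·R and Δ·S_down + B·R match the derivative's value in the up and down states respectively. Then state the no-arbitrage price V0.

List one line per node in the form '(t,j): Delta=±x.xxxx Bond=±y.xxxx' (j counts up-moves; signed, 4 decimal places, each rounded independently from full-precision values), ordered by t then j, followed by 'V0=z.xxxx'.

(0,0): Delta=2.7234 Bond=-364.6211
V0=180.0598

Under the risk-neutral measure, an up-move has probability p* = (R−d)/(u−d) = 0.8511 and values discount at R = 1.21.
Terminal values V(1,·): V(1,0)=0.0000, V(1,1)=256.0000
Node (0,0) S=200.0000: V=(p*·256.0000+(1−p*)·0.0000)/1.21=180.0598; Δ=(256.0000−0.0000)/(256.0000−162.0000)=2.7234; B=V−Δ·S=-364.6211
The time-0 hedge costs 180.0598, which is the no-arbitrage price.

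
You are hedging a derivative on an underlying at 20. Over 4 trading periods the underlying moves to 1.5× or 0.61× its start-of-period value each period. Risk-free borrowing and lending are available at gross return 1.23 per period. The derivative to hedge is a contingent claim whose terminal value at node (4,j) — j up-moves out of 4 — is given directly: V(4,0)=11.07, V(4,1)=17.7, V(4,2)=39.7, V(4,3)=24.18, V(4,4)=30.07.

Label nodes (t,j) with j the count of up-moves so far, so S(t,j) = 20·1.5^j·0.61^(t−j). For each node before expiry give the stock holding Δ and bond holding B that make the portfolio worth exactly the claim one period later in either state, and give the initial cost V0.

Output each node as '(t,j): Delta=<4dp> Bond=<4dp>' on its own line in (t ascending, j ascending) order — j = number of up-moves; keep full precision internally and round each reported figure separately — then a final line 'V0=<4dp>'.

(0,0): Delta=-0.0135 Bond=12.9884
(1,0): Delta=0.1447 Bond=14.0455
(1,1): Delta=-0.0415 Bond=16.8162
(2,0): Delta=2.1281 Bond=2.5156
(2,1): Delta=-0.2065 Bond=23.7039
(2,2): Delta=-0.0123 Bond=19.3688
(3,0): Delta=1.6410 Bond=5.3056
(3,1): Delta=2.2144 Bond=2.1312
(3,2): Delta=-0.6353 Bond=40.9246
(3,3): Delta=0.0980 Bond=16.3765
V0=12.7185

The replicating-portfolio and risk-neutral prices coincide; use p* = (1.23−0.61)/(1.5−0.61) = 0.6966 for the latter.
Terminal payoffs: V(4,0)=11.0700, V(4,1)=17.7000, V(4,2)=39.7000, V(4,3)=24.1800, V(4,4)=30.0700
(3,0): S=4.5396. Δ = (V_up−V_dn)/(S_up−S_dn) = (17.7000−11.0700)/(6.8094−2.7692) = 1.6410. V = [p*·17.7000 + (1−p*)·11.0700]/1.23 = 12.7550. B = V − Δ·S = 5.3056.
(3,1): S=11.1630. Δ = (V_up−V_dn)/(S_up−S_dn) = (39.7000−17.7000)/(16.7445−6.8094) = 2.2144. V = [p*·39.7000 + (1−p*)·17.7000]/1.23 = 26.8503. B = V − Δ·S = 2.1312.
(3,2): S=27.4500. Δ = (V_up−V_dn)/(S_up−S_dn) = (24.1800−39.7000)/(41.1750−16.7445) = -0.6353. V = [p*·24.1800 + (1−p*)·39.7000]/1.23 = 23.4864. B = V − Δ·S = 40.9246.
(3,3): S=67.5000. Δ = (V_up−V_dn)/(S_up−S_dn) = (30.0700−24.1800)/(101.2500−41.1750) = 0.0980. V = [p*·30.0700 + (1−p*)·24.1800]/1.23 = 22.9944. B = V − Δ·S = 16.3765.
(2,0): S=7.4420. Δ = (V_up−V_dn)/(S_up−S_dn) = (26.8503−12.7550)/(11.1630−4.5396) = 2.1281. V = [p*·26.8503 + (1−p*)·12.7550]/1.23 = 18.3530. B = V − Δ·S = 2.5156.
(2,1): S=18.3000. Δ = (V_up−V_dn)/(S_up−S_dn) = (23.4864−26.8503)/(27.4500−11.1630) = -0.2065. V = [p*·23.4864 + (1−p*)·26.8503]/1.23 = 19.9243. B = V − Δ·S = 23.7039.
(2,2): S=45.0000. Δ = (V_up−V_dn)/(S_up−S_dn) = (22.9944−23.4864)/(67.5000−27.4500) = -0.0123. V = [p*·22.9944 + (1−p*)·23.4864]/1.23 = 18.8160. B = V − Δ·S = 19.3688.
(1,0): S=12.2000. Δ = (V_up−V_dn)/(S_up−S_dn) = (19.9243−18.3530)/(18.3000−7.4420) = 0.1447. V = [p*·19.9243 + (1−p*)·18.3530]/1.23 = 15.8111. B = V − Δ·S = 14.0455.
(1,1): S=30.0000. Δ = (V_up−V_dn)/(S_up−S_dn) = (18.8160−19.9243)/(45.0000−18.3000) = -0.0415. V = [p*·18.8160 + (1−p*)·19.9243]/1.23 = 15.5709. B = V − Δ·S = 16.8162.
(0,0): S=20.0000. Δ = (V_up−V_dn)/(S_up−S_dn) = (15.5709−15.8111)/(30.0000−12.2000) = -0.0135. V = [p*·15.5709 + (1−p*)·15.8111]/1.23 = 12.7185. B = V − Δ·S = 12.9884.
Root portfolio cost Δ·20+B reproduces V0=12.7185.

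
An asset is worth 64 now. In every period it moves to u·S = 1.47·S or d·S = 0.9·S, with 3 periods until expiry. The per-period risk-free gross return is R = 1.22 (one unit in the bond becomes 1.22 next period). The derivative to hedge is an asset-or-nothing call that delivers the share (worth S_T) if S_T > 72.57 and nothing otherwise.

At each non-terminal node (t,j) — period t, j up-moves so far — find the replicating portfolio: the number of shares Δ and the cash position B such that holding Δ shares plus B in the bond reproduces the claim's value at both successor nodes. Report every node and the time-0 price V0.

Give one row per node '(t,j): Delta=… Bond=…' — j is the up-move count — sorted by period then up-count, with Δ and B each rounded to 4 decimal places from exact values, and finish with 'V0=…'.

No-arbitrage ⇒ martingale measure with p* = (R−d)/(u−d) = 0.5614.
At expiry t=3: V(3,0)=0.0000, V(3,1)=76.2048, V(3,2)=124.4678, V(3,3)=203.2975
  t=2,j=0: stock 51.8400 → up 76.2048 (V=76.2048), down 46.6560 (V=0.0000). Price 35.0669; hedge Δ=2.5789, bond B=-98.6257.
  t=2,j=1: stock 84.6720 → up 124.4678 (V=124.4678), down 76.2048 (V=76.2048). Price 84.6720; hedge Δ=1.0000, bond B=0.0000.
  t=2,j=2: stock 138.2976 → up 203.2975 (V=203.2975), down 124.4678 (V=124.4678). Price 138.2976; hedge Δ=1.0000, bond B=0.0000.
  t=1,j=0: stock 57.6000 → up 84.6720 (V=84.6720), down 51.8400 (V=35.0669). Price 51.5700; hedge Δ=1.5109, bond B=-35.4565.
  t=1,j=1: stock 94.0800 → up 138.2976 (V=138.2976), down 84.6720 (V=84.6720). Price 94.0800; hedge Δ=1.0000, bond B=0.0000.
  t=0,j=0: stock 64.0000 → up 94.0800 (V=94.0800), down 57.6000 (V=51.5700). Price 61.8322; hedge Δ=1.1653, bond B=-12.7468.
Root portfolio cost Δ·64+B reproduces V0=61.8322.

(0,0): Delta=1.1653 Bond=-12.7468
(1,0): Delta=1.5109 Bond=-35.4565
(1,1): Delta=1.0000 Bond=0.0000
(2,0): Delta=2.5789 Bond=-98.6257
(2,1): Delta=1.0000 Bond=0.0000
(2,2): Delta=1.0000 Bond=0.0000
V0=61.8322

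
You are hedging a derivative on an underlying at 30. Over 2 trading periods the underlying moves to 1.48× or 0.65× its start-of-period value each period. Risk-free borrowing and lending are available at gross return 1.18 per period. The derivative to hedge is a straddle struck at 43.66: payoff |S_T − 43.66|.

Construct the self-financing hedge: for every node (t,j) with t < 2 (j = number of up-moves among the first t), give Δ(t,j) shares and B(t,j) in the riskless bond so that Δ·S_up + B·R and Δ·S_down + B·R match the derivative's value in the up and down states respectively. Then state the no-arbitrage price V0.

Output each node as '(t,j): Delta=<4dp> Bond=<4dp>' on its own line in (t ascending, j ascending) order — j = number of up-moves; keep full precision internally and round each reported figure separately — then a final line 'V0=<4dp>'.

Risk-neutral probability p* = (R−d)/(u−d) = (1.18−0.65)/(1.48−0.65) = 0.6386.
At expiry t=2: V(2,0)=30.9850, V(2,1)=14.8000, V(2,2)=22.0520
(1,0): S=19.5000. Δ = (V_up−V_dn)/(S_up−S_dn) = (14.8000−30.9850)/(28.8600−12.6750) = -1.0000. V = [p*·14.8000 + (1−p*)·30.9850]/1.18 = 17.5000. B = V − Δ·S = 37.0000.
(1,1): S=44.4000. Δ = (V_up−V_dn)/(S_up−S_dn) = (22.0520−14.8000)/(65.7120−28.8600) = 0.1968. V = [p*·22.0520 + (1−p*)·14.8000]/1.18 = 16.4668. B = V − Δ·S = 7.7294.
(0,0): S=30.0000. Δ = (V_up−V_dn)/(S_up−S_dn) = (16.4668−17.5000)/(44.4000−19.5000) = -0.0415. V = [p*·16.4668 + (1−p*)·17.5000]/1.18 = 14.2714. B = V − Δ·S = 15.5162.
The time-0 hedge costs 14.2714, which is the no-arbitrage price.

(0,0): Delta=-0.0415 Bond=15.5162
(1,0): Delta=-1.0000 Bond=37.0000
(1,1): Delta=0.1968 Bond=7.7294
V0=14.2714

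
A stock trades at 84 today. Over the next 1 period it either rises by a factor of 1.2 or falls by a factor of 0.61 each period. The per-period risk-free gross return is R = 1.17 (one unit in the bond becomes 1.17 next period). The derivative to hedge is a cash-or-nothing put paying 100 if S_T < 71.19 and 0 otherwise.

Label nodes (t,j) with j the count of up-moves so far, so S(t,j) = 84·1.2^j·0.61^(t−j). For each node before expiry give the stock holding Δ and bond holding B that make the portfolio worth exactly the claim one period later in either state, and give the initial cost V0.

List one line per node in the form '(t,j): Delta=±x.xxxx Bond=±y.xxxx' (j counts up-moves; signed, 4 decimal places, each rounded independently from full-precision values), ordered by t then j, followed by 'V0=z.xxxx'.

(0,0): Delta=-2.0178 Bond=173.8375
V0=4.3459

Risk-neutral probability p* = (R−d)/(u−d) = (1.17−0.61)/(1.2−0.61) = 0.9492.
Payoff layer (t=1): V(1,0)=100.0000, V(1,1)=0.0000
  t=0,j=0: stock 84.0000 → up 100.8000 (V=0.0000), down 51.2400 (V=100.0000). Price 4.3459; hedge Δ=-2.0178, bond B=173.8375.
Root portfolio cost Δ·84+B reproduces V0=4.3459.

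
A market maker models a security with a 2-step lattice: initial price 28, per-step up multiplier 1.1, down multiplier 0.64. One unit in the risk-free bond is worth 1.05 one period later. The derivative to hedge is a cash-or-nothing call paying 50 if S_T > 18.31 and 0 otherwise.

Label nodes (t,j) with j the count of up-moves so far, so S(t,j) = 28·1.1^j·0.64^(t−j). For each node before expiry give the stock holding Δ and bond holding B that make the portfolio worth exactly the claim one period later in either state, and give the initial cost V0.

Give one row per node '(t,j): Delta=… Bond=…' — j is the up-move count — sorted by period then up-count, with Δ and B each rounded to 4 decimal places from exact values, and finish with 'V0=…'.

(0,0): Delta=0.4019 Bond=33.5635
(1,0): Delta=6.0656 Bond=-66.2526
(1,1): Delta=0.0000 Bond=47.6190
V0=44.8157

Under the risk-neutral measure, an up-move has probability p* = (R−d)/(u−d) = 0.8913 and values discount at R = 1.05.
Terminal payoffs: V(2,0)=0.0000, V(2,1)=50.0000, V(2,2)=50.0000
Node (1,0) S=17.9200: V=(p*·50.0000+(1−p*)·0.0000)/1.05=42.4431; Δ=(50.0000−0.0000)/(19.7120−11.4688)=6.0656; B=V−Δ·S=-66.2526
Node (1,1) S=30.8000: V=(p*·50.0000+(1−p*)·50.0000)/1.05=47.6190; Δ=(50.0000−50.0000)/(33.8800−19.7120)=0.0000; B=V−Δ·S=47.6190
Node (0,0) S=28.0000: V=(p*·47.6190+(1−p*)·42.4431)/1.05=44.8157; Δ=(47.6190−42.4431)/(30.8000−17.9200)=0.4019; B=V−Δ·S=33.5635
Check: Δ(0,0)·S0 + B(0,0) = 44.8157 = V0.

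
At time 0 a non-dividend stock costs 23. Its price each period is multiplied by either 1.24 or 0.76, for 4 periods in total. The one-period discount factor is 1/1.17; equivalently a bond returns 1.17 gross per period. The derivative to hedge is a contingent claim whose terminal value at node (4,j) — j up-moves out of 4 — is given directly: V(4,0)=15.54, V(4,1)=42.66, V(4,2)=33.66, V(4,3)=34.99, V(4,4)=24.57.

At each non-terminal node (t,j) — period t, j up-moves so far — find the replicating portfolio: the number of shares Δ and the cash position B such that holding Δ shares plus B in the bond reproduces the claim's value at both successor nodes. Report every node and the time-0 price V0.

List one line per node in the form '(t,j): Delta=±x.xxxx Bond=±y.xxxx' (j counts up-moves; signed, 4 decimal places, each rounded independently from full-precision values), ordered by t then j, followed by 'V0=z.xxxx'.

(0,0): Delta=-0.3662 Bond=24.1082
(1,0): Delta=-0.0605 Bond=22.8628
(1,1): Delta=-0.3982 Bond=29.1190
(2,0): Delta=-0.5003 Bond=32.5917
(2,1): Delta=-0.0145 Bond=25.7520
(2,2): Delta=-0.4384 Bond=35.4893
(3,0): Delta=5.5960 Bond=-23.4188
(3,1): Delta=-1.1382 Bond=48.6410
(3,2): Delta=0.1031 Bond=26.9694
(3,3): Delta=-0.4950 Bond=44.0071
V0=15.6850

No-arbitrage ⇒ martingale measure with p* = (R−d)/(u−d) = 0.8542.
Terminal values V(4,·): V(4,0)=15.5400, V(4,1)=42.6600, V(4,2)=33.6600, V(4,3)=34.9900, V(4,4)=24.5700
  t=3,j=0: stock 10.0964 → up 12.5196 (V=42.6600), down 7.6733 (V=15.5400). Price 33.0812; hedge Δ=5.5960, bond B=-23.4188.
  t=3,j=1: stock 16.4732 → up 20.4267 (V=33.6600), down 12.5196 (V=42.6600). Price 29.8910; hedge Δ=-1.1382, bond B=48.6410.
  t=3,j=2: stock 26.8772 → up 33.3278 (V=34.9900), down 20.4267 (V=33.6600). Price 29.7402; hedge Δ=0.1031, bond B=26.9694.
  t=3,j=3: stock 43.8524 → up 54.3769 (V=24.5700), down 33.3278 (V=34.9900). Price 22.2988; hedge Δ=-0.4950, bond B=44.0071.
  t=2,j=0: stock 13.2848 → up 16.4732 (V=29.8910), down 10.0964 (V=33.0812). Price 25.9455; hedge Δ=-0.5003, bond B=32.5917.
  t=2,j=1: stock 21.6752 → up 26.8772 (V=29.7402), down 16.4732 (V=29.8910). Price 25.4378; hedge Δ=-0.0145, bond B=25.7520.
  t=2,j=2: stock 35.3648 → up 43.8524 (V=22.2988), down 26.8772 (V=29.7402). Price 19.9863; hedge Δ=-0.4384, bond B=35.4893.
  t=1,j=0: stock 17.4800 → up 21.6752 (V=25.4378), down 13.2848 (V=25.9455). Price 21.8050; hedge Δ=-0.0605, bond B=22.8628.
  t=1,j=1: stock 28.5200 → up 35.3648 (V=19.9863), down 21.6752 (V=25.4378). Price 17.7618; hedge Δ=-0.3982, bond B=29.1190.
  t=0,j=0: stock 23.0000 → up 28.5200 (V=17.7618), down 17.4800 (V=21.8050). Price 15.6850; hedge Δ=-0.3662, bond B=24.1082.
The time-0 hedge costs 15.6850, which is the no-arbitrage price.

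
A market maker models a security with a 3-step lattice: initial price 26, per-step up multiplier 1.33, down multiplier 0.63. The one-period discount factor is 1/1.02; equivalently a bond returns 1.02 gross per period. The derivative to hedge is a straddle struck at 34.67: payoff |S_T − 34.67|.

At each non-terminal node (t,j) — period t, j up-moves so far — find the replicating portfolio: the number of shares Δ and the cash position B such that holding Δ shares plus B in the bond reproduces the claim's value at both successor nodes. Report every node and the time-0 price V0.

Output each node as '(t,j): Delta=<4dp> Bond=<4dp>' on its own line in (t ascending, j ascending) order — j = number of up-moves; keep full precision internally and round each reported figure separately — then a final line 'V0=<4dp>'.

(0,0): Delta=-0.1312 Bond=18.7186
(1,0): Delta=-1.0000 Bond=33.3237
(1,1): Delta=0.1959 Bond=7.7814
(2,0): Delta=-1.0000 Bond=33.9902
(2,1): Delta=-1.0000 Bond=33.9902
(2,2): Delta=0.6462 Bond=-12.7720
V0=15.3071

Since d<R<u, set p* = (R−d)/(u−d) = 0.5571; price each node as the discounted p*-expectation of its children.
Payoff layer (t=3): V(3,0)=28.1688, V(3,1)=20.9452, V(3,2)=5.6954, V(3,3)=26.4986
Node (2,0) S=10.3194: V=(p*·20.9452+(1−p*)·28.1688)/1.02=23.6708; Δ=(20.9452−28.1688)/(13.7248−6.5012)=-1.0000; B=V−Δ·S=33.9902
Node (2,1) S=21.7854: V=(p*·5.6954+(1−p*)·20.9452)/1.02=12.2048; Δ=(5.6954−20.9452)/(28.9746−13.7248)=-1.0000; B=V−Δ·S=33.9902
Node (2,2) S=45.9914: V=(p*·26.4986+(1−p*)·5.6954)/1.02=16.9468; Δ=(26.4986−5.6954)/(61.1686−28.9746)=0.6462; B=V−Δ·S=-12.7720
Node (1,0) S=16.3800: V=(p*·12.2048+(1−p*)·23.6708)/1.02=16.9437; Δ=(12.2048−23.6708)/(21.7854−10.3194)=-1.0000; B=V−Δ·S=33.3237
Node (1,1) S=34.5800: V=(p*·16.9468+(1−p*)·12.2048)/1.02=14.5557; Δ=(16.9468−12.2048)/(45.9914−21.7854)=0.1959; B=V−Δ·S=7.7814
Node (0,0) S=26.0000: V=(p*·14.5557+(1−p*)·16.9437)/1.02=15.3071; Δ=(14.5557−16.9437)/(34.5800−16.3800)=-0.1312; B=V−Δ·S=18.7186
Root portfolio cost Δ·26+B reproduces V0=15.3071.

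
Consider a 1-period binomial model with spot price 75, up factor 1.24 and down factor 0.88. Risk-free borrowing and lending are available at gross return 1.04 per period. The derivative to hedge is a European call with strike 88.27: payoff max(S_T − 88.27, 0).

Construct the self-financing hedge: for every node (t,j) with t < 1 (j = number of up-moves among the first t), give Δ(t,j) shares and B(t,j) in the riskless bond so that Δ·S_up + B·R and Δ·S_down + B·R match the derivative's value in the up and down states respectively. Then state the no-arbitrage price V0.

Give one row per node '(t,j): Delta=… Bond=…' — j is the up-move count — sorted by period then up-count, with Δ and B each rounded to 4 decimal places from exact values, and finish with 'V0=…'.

(0,0): Delta=0.1752 Bond=-11.1175
V0=2.0214

No-arbitrage ⇒ martingale measure with p* = (R−d)/(u−d) = 0.4444.
At expiry t=1: V(1,0)=0.0000, V(1,1)=4.7300
(0,0): S=75.0000. Δ = (V_up−V_dn)/(S_up−S_dn) = (4.7300−0.0000)/(93.0000−66.0000) = 0.1752. V = [p*·4.7300 + (1−p*)·0.0000]/1.04 = 2.0214. B = V − Δ·S = -11.1175.
Self-financing check: at every node Δ·S+B equals the discounted successor values.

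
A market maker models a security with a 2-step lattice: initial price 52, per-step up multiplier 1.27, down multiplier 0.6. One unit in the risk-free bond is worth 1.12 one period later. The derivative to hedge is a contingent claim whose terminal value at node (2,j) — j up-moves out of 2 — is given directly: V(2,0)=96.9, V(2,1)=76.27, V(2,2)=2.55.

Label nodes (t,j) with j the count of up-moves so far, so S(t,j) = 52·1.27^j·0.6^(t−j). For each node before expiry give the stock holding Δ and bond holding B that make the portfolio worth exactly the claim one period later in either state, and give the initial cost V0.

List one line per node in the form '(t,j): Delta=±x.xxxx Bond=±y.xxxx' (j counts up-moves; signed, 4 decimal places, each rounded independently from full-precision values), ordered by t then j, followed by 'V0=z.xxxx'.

(0,0): Delta=-1.5846 Bond=108.6277
(1,0): Delta=-0.9869 Bond=103.0131
(1,1): Delta=-1.6661 Bond=127.0428
V0=26.2260

The replicating-portfolio and risk-neutral prices coincide; use p* = (1.12−0.6)/(1.27−0.6) = 0.7761 for the latter.
Terminal values V(2,·): V(2,0)=96.9000, V(2,1)=76.2700, V(2,2)=2.5500
  t=1,j=0: stock 31.2000 → up 39.6240 (V=76.2700), down 18.7200 (V=96.9000). Price 72.2220; hedge Δ=-0.9869, bond B=103.0131.
  t=1,j=1: stock 66.0400 → up 83.8708 (V=2.5500), down 39.6240 (V=76.2700). Price 17.0129; hedge Δ=-1.6661, bond B=127.0428.
  t=0,j=0: stock 52.0000 → up 66.0400 (V=17.0129), down 31.2000 (V=72.2220). Price 26.2260; hedge Δ=-1.5846, bond B=108.6277.
The time-0 hedge costs 26.2260, which is the no-arbitrage price.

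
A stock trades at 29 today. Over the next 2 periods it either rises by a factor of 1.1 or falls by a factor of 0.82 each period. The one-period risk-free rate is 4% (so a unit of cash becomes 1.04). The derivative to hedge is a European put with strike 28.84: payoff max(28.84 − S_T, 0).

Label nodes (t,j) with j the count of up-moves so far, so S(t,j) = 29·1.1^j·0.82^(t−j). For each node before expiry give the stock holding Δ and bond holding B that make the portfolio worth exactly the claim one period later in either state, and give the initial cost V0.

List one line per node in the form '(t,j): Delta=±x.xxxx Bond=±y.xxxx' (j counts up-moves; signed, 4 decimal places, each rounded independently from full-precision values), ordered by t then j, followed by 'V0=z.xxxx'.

Under the risk-neutral measure, an up-move has probability p* = (R−d)/(u−d) = 0.7857 and values discount at R = 1.04.
At expiry t=2: V(2,0)=9.3404, V(2,1)=2.6820, V(2,2)=0.0000
  t=1,j=0: stock 23.7800 → up 26.1580 (V=2.6820), down 19.4996 (V=9.3404). Price 3.9508; hedge Δ=-1.0000, bond B=27.7308.
  t=1,j=1: stock 31.9000 → up 35.0900 (V=0.0000), down 26.1580 (V=2.6820). Price 0.5526; hedge Δ=-0.3003, bond B=10.1312.
  t=0,j=0: stock 29.0000 → up 31.9000 (V=0.5526), down 23.7800 (V=3.9508). Price 1.2315; hedge Δ=-0.4185, bond B=13.3678.
Check: Δ(0,0)·S0 + B(0,0) = 1.2315 = V0.

(0,0): Delta=-0.4185 Bond=13.3678
(1,0): Delta=-1.0000 Bond=27.7308
(1,1): Delta=-0.3003 Bond=10.1312
V0=1.2315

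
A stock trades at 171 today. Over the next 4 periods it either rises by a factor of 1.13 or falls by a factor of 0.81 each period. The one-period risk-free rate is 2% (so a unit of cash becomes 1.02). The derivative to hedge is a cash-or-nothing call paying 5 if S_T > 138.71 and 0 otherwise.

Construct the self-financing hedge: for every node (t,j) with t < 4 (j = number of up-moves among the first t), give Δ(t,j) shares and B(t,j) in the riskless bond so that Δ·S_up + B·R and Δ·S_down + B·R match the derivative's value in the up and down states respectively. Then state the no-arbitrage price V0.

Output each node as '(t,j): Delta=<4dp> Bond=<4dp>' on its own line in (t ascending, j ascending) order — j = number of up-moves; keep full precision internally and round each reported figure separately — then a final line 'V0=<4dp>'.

Since d<R<u, set p* = (R−d)/(u−d) = 0.6563; price each node as the discounted p*-expectation of its children.
Terminal payoffs: V(4,0)=0.0000, V(4,1)=0.0000, V(4,2)=5.0000, V(4,3)=5.0000, V(4,4)=5.0000
(3,0): S=90.8764. Δ = (V_up−V_dn)/(S_up−S_dn) = (0.0000−0.0000)/(102.6903−73.6099) = 0.0000. V = [p*·0.0000 + (1−p*)·0.0000]/1.02 = 0.0000. B = V − Δ·S = 0.0000.
(3,1): S=126.7782. Δ = (V_up−V_dn)/(S_up−S_dn) = (5.0000−0.0000)/(143.2594−102.6903) = 0.1232. V = [p*·5.0000 + (1−p*)·0.0000]/1.02 = 3.2169. B = V − Δ·S = -12.4081.
(3,2): S=176.8634. Δ = (V_up−V_dn)/(S_up−S_dn) = (5.0000−5.0000)/(199.8557−143.2594) = 0.0000. V = [p*·5.0000 + (1−p*)·5.0000]/1.02 = 4.9020. B = V − Δ·S = 4.9020.
(3,3): S=246.7354. Δ = (V_up−V_dn)/(S_up−S_dn) = (5.0000−5.0000)/(278.8110−199.8557) = 0.0000. V = [p*·5.0000 + (1−p*)·5.0000]/1.02 = 4.9020. B = V − Δ·S = 4.9020.
(2,0): S=112.1931. Δ = (V_up−V_dn)/(S_up−S_dn) = (3.2169−0.0000)/(126.7782−90.8764) = 0.0896. V = [p*·3.2169 + (1−p*)·0.0000]/1.02 = 2.0697. B = V − Δ·S = -7.9831.
(2,1): S=156.5163. Δ = (V_up−V_dn)/(S_up−S_dn) = (4.9020−3.2169)/(176.8634−126.7782) = 0.0336. V = [p*·4.9020 + (1−p*)·3.2169]/1.02 = 4.2380. B = V − Δ·S = -1.0278.
(2,2): S=218.3499. Δ = (V_up−V_dn)/(S_up−S_dn) = (4.9020−4.9020)/(246.7354−176.8634) = 0.0000. V = [p*·4.9020 + (1−p*)·4.9020]/1.02 = 4.8058. B = V − Δ·S = 4.8058.
(1,0): S=138.5100. Δ = (V_up−V_dn)/(S_up−S_dn) = (4.2380−2.0697)/(156.5163−112.1931) = 0.0489. V = [p*·4.2380 + (1−p*)·2.0697]/1.02 = 3.4241. B = V − Δ·S = -3.3517.
(1,1): S=193.2300. Δ = (V_up−V_dn)/(S_up−S_dn) = (4.8058−4.2380)/(218.3499−156.5163) = 0.0092. V = [p*·4.8058 + (1−p*)·4.2380]/1.02 = 4.5202. B = V − Δ·S = 2.7456.
(0,0): S=171.0000. Δ = (V_up−V_dn)/(S_up−S_dn) = (4.5202−3.4241)/(193.2300−138.5100) = 0.0200. V = [p*·4.5202 + (1−p*)·3.4241]/1.02 = 4.0622. B = V − Δ·S = 0.6369.
Each (Δ,B) replicates both successor values, so the strategy is self-financing and V0 is arbitrage-free.

(0,0): Delta=0.0200 Bond=0.6369
(1,0): Delta=0.0489 Bond=-3.3517
(1,1): Delta=0.0092 Bond=2.7456
(2,0): Delta=0.0896 Bond=-7.9831
(2,1): Delta=0.0336 Bond=-1.0278
(2,2): Delta=0.0000 Bond=4.8058
(3,0): Delta=0.0000 Bond=0.0000
(3,1): Delta=0.1232 Bond=-12.4081
(3,2): Delta=0.0000 Bond=4.9020
(3,3): Delta=0.0000 Bond=4.9020
V0=4.0622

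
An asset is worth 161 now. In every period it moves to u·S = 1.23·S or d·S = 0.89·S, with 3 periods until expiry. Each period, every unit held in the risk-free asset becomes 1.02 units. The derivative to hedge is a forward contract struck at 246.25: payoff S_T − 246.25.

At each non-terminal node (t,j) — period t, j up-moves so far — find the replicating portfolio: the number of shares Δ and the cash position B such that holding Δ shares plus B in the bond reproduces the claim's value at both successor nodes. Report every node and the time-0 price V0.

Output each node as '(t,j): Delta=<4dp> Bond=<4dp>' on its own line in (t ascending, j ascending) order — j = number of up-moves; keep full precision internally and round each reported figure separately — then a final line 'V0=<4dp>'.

(0,0): Delta=1.0000 Bond=-232.0469
(1,0): Delta=1.0000 Bond=-236.6878
(1,1): Delta=1.0000 Bond=-236.6878
(2,0): Delta=1.0000 Bond=-241.4216
(2,1): Delta=1.0000 Bond=-241.4216
(2,2): Delta=1.0000 Bond=-241.4216
V0=-71.0469

The replicating-portfolio and risk-neutral prices coincide; use p* = (1.02−0.89)/(1.23−0.89) = 0.3824 for the latter.
At expiry t=3: V(3,0)=-132.7500, V(3,1)=-89.3904, V(3,2)=-29.4666, V(3,3)=53.3496
Node (2,0) S=127.5281: V=(p*·-89.3904+(1−p*)·-132.7500)/1.02=-113.8935; Δ=(-89.3904−-132.7500)/(156.8596−113.5000)=1.0000; B=V−Δ·S=-241.4216
Node (2,1) S=176.2467: V=(p*·-29.4666+(1−p*)·-89.3904)/1.02=-65.1749; Δ=(-29.4666−-89.3904)/(216.7834−156.8596)=1.0000; B=V−Δ·S=-241.4216
Node (2,2) S=243.5769: V=(p*·53.3496+(1−p*)·-29.4666)/1.02=2.1553; Δ=(53.3496−-29.4666)/(299.5996−216.7834)=1.0000; B=V−Δ·S=-241.4216
Node (1,0) S=143.2900: V=(p*·-65.1749+(1−p*)·-113.8935)/1.02=-93.3978; Δ=(-65.1749−-113.8935)/(176.2467−127.5281)=1.0000; B=V−Δ·S=-236.6878
Node (1,1) S=198.0300: V=(p*·2.1553+(1−p*)·-65.1749)/1.02=-38.6578; Δ=(2.1553−-65.1749)/(243.5769−176.2467)=1.0000; B=V−Δ·S=-236.6878
Node (0,0) S=161.0000: V=(p*·-38.6578+(1−p*)·-93.3978)/1.02=-71.0469; Δ=(-38.6578−-93.3978)/(198.0300−143.2900)=1.0000; B=V−Δ·S=-232.0469
Self-financing check: at every node Δ·S+B equals the discounted successor values.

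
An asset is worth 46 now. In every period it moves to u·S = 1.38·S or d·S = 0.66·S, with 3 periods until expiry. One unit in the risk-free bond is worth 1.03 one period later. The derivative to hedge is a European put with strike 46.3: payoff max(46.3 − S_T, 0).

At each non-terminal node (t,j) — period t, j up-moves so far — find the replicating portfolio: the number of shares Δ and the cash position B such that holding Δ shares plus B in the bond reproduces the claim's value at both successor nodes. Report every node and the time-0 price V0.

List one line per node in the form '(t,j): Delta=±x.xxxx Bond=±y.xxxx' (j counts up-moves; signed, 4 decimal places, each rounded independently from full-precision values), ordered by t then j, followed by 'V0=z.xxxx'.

Under the risk-neutral measure, an up-move has probability p* = (R−d)/(u−d) = 0.5139 and values discount at R = 1.03.
Terminal payoffs: V(3,0)=33.0752, V(3,1)=18.6481, V(3,2)=0.0000, V(3,3)=0.0000
(2,0): S=20.0376. Δ = (V_up−V_dn)/(S_up−S_dn) = (18.6481−33.0752)/(27.6519−13.2248) = -1.0000. V = [p*·18.6481 + (1−p*)·33.0752]/1.03 = 24.9139. B = V − Δ·S = 44.9515.
(2,1): S=41.8968. Δ = (V_up−V_dn)/(S_up−S_dn) = (0.0000−18.6481)/(57.8176−27.6519) = -0.6182. V = [p*·0.0000 + (1−p*)·18.6481]/1.03 = 8.8010. B = V − Δ·S = 34.7012.
(2,2): S=87.6024. Δ = (V_up−V_dn)/(S_up−S_dn) = (0.0000−0.0000)/(120.8913−57.8176) = 0.0000. V = [p*·0.0000 + (1−p*)·0.0000]/1.03 = 0.0000. B = V − Δ·S = 0.0000.
(1,0): S=30.3600. Δ = (V_up−V_dn)/(S_up−S_dn) = (8.8010−24.9139)/(41.8968−20.0376) = -0.7371. V = [p*·8.8010 + (1−p*)·24.9139]/1.03 = 16.1492. B = V − Δ·S = 38.5281.
(1,1): S=63.4800. Δ = (V_up−V_dn)/(S_up−S_dn) = (0.0000−8.8010)/(87.6024−41.8968) = -0.1926. V = [p*·0.0000 + (1−p*)·8.8010]/1.03 = 4.1537. B = V − Δ·S = 16.3773.
(0,0): S=46.0000. Δ = (V_up−V_dn)/(S_up−S_dn) = (4.1537−16.1492)/(63.4800−30.3600) = -0.3622. V = [p*·4.1537 + (1−p*)·16.1492]/1.03 = 9.6940. B = V − Δ·S = 26.3544.
Each (Δ,B) replicates both successor values, so the strategy is self-financing and V0 is arbitrage-free.

(0,0): Delta=-0.3622 Bond=26.3544
(1,0): Delta=-0.7371 Bond=38.5281
(1,1): Delta=-0.1926 Bond=16.3773
(2,0): Delta=-1.0000 Bond=44.9515
(2,1): Delta=-0.6182 Bond=34.7012
(2,2): Delta=0.0000 Bond=0.0000
V0=9.6940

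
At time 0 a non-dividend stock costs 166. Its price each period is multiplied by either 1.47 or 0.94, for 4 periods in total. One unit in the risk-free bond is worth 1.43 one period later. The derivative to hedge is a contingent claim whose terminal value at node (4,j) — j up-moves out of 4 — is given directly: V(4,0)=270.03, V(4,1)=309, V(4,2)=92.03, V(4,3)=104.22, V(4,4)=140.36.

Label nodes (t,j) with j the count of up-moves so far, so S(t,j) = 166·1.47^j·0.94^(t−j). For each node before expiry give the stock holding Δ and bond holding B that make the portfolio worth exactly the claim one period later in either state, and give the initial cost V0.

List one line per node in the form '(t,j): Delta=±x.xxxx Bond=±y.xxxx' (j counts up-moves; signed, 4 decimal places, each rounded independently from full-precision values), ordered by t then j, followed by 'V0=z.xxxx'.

No-arbitrage ⇒ martingale measure with p* = (R−d)/(u−d) = 0.9245.
Terminal values V(4,·): V(4,0)=270.0300, V(4,1)=309.0000, V(4,2)=92.0300, V(4,3)=104.2200, V(4,4)=140.3600
(3,0): S=137.8769. Δ = (V_up−V_dn)/(S_up−S_dn) = (309.0000−270.0300)/(202.6791−129.6043) = 0.5333. V = [p*·309.0000 + (1−p*)·270.0300]/1.43 = 214.0272. B = V − Δ·S = 140.4989.
(3,1): S=215.6161. Δ = (V_up−V_dn)/(S_up−S_dn) = (92.0300−309.0000)/(316.9556−202.6791) = -1.8986. V = [p*·92.0300 + (1−p*)·309.0000]/1.43 = 75.8078. B = V − Δ·S = 485.1851.
(3,2): S=337.1868. Δ = (V_up−V_dn)/(S_up−S_dn) = (104.2200−92.0300)/(495.6646−316.9556) = 0.0682. V = [p*·104.2200 + (1−p*)·92.0300]/1.43 = 72.2378. B = V − Δ·S = 49.2378.
(3,3): S=527.3028. Δ = (V_up−V_dn)/(S_up−S_dn) = (140.3600−104.2200)/(775.1351−495.6646) = 0.1293. V = [p*·140.3600 + (1−p*)·104.2200]/1.43 = 96.2465. B = V − Δ·S = 28.0578.
(2,0): S=146.6776. Δ = (V_up−V_dn)/(S_up−S_dn) = (75.8078−214.0272)/(215.6161−137.8769) = -1.7780. V = [p*·75.8078 + (1−p*)·214.0272]/1.43 = 60.3073. B = V − Δ·S = 321.0986.
(2,1): S=229.3788. Δ = (V_up−V_dn)/(S_up−S_dn) = (72.2378−75.8078)/(337.1868−215.6161) = -0.0294. V = [p*·72.2378 + (1−p*)·75.8078]/1.43 = 50.7043. B = V − Δ·S = 57.4402.
(2,2): S=358.7094. Δ = (V_up−V_dn)/(S_up−S_dn) = (96.2465−72.2378)/(527.3028−337.1868) = 0.1263. V = [p*·96.2465 + (1−p*)·72.2378]/1.43 = 66.0381. B = V − Δ·S = 20.7387.
(1,0): S=156.0400. Δ = (V_up−V_dn)/(S_up−S_dn) = (50.7043−60.3073)/(229.3788−146.6776) = -0.1161. V = [p*·50.7043 + (1−p*)·60.3073]/1.43 = 35.9644. B = V − Δ·S = 54.0832.
(1,1): S=244.0200. Δ = (V_up−V_dn)/(S_up−S_dn) = (66.0381−50.7043)/(358.7094−229.3788) = 0.1186. V = [p*·66.0381 + (1−p*)·50.7043]/1.43 = 45.3712. B = V − Δ·S = 16.4396.
(0,0): S=166.0000. Δ = (V_up−V_dn)/(S_up−S_dn) = (45.3712−35.9644)/(244.0200−156.0400) = 0.1069. V = [p*·45.3712 + (1−p*)·35.9644]/1.43 = 31.2317. B = V − Δ·S = 13.4829.
Self-financing check: at every node Δ·S+B equals the discounted successor values.

(0,0): Delta=0.1069 Bond=13.4829
(1,0): Delta=-0.1161 Bond=54.0832
(1,1): Delta=0.1186 Bond=16.4396
(2,0): Delta=-1.7780 Bond=321.0986
(2,1): Delta=-0.0294 Bond=57.4402
(2,2): Delta=0.1263 Bond=20.7387
(3,0): Delta=0.5333 Bond=140.4989
(3,1): Delta=-1.8986 Bond=485.1851
(3,2): Delta=0.0682 Bond=49.2378
(3,3): Delta=0.1293 Bond=28.0578
V0=31.2317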